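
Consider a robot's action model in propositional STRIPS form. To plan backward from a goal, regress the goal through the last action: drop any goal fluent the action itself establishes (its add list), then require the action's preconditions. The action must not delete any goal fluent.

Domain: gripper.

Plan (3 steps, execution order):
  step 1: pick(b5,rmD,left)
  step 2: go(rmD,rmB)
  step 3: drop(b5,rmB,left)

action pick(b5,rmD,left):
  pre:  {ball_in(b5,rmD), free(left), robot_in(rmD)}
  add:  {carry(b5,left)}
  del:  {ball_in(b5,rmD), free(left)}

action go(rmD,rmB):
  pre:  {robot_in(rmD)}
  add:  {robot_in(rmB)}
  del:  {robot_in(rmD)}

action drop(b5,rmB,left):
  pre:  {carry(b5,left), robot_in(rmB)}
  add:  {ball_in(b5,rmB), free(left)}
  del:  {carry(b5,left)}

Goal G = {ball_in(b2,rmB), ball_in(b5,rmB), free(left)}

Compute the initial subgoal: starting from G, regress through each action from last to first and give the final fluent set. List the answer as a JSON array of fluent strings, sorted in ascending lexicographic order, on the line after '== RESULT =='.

Work backward from the goal:
  through step 3 (drop(b5,rmB,left)): drop {ball_in(b5,rmB), free(left)}, keep {ball_in(b2,rmB)}, require {carry(b5,left), robot_in(rmB)}
    → {ball_in(b2,rmB), carry(b5,left), robot_in(rmB)}
  through step 2 (go(rmD,rmB)): drop {robot_in(rmB)}, keep {ball_in(b2,rmB), carry(b5,left)}, require {robot_in(rmD)}
    → {ball_in(b2,rmB), carry(b5,left), robot_in(rmD)}
  through step 1 (pick(b5,rmD,left)): drop {carry(b5,left)}, keep {ball_in(b2,rmB), robot_in(rmD)}, require {ball_in(b5,rmD), free(left), robot_in(rmD)}
    → {ball_in(b2,rmB), ball_in(b5,rmD), free(left), robot_in(rmD)}

== RESULT ==
["ball_in(b2,rmB)", "ball_in(b5,rmD)", "free(left)", "robot_in(rmD)"]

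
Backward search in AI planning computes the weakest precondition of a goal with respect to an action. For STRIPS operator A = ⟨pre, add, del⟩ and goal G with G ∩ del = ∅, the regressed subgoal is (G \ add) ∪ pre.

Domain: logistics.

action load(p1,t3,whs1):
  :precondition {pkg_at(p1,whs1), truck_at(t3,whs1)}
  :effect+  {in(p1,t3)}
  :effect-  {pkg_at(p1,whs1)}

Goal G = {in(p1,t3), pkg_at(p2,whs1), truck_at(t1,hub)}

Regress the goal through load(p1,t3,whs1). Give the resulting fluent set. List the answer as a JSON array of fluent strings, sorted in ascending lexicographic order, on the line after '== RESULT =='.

Regress:
  G ∩ del = {}  (empty — regression defined)
  G \ add = {in(p1,t3), pkg_at(p2,whs1), truck_at(t1,hub)} \ {in(p1,t3)} = {pkg_at(p2,whs1), truck_at(t1,hub)}
  ∪ pre   = {pkg_at(p2,whs1), truck_at(t1,hub)} ∪ {pkg_at(p1,whs1), truck_at(t3,whs1)}
          = {pkg_at(p1,whs1), pkg_at(p2,whs1), truck_at(t1,hub), truck_at(t3,whs1)}

== RESULT ==
["pkg_at(p1,whs1)", "pkg_at(p2,whs1)", "truck_at(t1,hub)", "truck_at(t3,whs1)"]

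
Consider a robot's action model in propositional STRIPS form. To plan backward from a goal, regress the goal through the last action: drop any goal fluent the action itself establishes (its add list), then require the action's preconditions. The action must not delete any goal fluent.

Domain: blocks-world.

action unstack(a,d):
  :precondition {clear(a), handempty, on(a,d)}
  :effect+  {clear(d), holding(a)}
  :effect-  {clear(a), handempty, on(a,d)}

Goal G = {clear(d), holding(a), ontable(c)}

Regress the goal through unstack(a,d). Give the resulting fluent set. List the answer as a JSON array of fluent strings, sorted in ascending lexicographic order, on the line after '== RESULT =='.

Compute (G \ add) ∪ pre:
  G ∩ del = {}  (empty — regression defined)
  G \ add = {clear(d), holding(a), ontable(c)} \ {clear(d), holding(a)} = {ontable(c)}
  ∪ pre   = {ontable(c)} ∪ {clear(a), handempty, on(a,d)}
          = {clear(a), handempty, on(a,d), ontable(c)}

== RESULT ==
["clear(a)", "handempty", "on(a,d)", "ontable(c)"]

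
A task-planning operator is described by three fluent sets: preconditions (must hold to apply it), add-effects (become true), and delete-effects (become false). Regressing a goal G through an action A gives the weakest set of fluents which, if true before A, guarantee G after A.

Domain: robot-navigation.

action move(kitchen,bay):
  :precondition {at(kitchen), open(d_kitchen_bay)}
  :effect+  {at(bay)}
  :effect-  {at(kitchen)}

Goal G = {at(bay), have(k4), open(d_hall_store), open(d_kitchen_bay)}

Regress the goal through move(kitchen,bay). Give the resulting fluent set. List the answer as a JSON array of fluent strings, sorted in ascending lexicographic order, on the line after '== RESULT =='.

Compute (G \ add) ∪ pre:
  G ∩ del = {}  (empty — regression defined)
  G \ add = {at(bay), have(k4), open(d_hall_store), open(d_kitchen_bay)} \ {at(bay)} = {have(k4), open(d_hall_store), open(d_kitchen_bay)}
  ∪ pre   = {have(k4), open(d_hall_store), open(d_kitchen_bay)} ∪ {at(kitchen), open(d_kitchen_bay)}
          = {at(kitchen), have(k4), open(d_hall_store), open(d_kitchen_bay)}

== RESULT ==
["at(kitchen)", "have(k4)", "open(d_hall_store)", "open(d_kitchen_bay)"]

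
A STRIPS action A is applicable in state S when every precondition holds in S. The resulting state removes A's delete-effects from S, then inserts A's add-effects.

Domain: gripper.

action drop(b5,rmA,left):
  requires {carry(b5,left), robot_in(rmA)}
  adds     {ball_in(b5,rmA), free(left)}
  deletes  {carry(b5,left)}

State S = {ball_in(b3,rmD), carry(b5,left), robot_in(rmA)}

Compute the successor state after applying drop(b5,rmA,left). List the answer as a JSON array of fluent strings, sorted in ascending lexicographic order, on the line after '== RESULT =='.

Compute (S \ del) ∪ add:
  pre ⊆ S: {carry(b5,left), robot_in(rmA)} ⊆ S  — applicable
  S \ del = {ball_in(b3,rmD), robot_in(rmA)}
  ∪ add   = {ball_in(b3,rmD), ball_in(b5,rmA), free(left), robot_in(rmA)}

== RESULT ==
["ball_in(b3,rmD)", "ball_in(b5,rmA)", "free(left)", "robot_in(rmA)"]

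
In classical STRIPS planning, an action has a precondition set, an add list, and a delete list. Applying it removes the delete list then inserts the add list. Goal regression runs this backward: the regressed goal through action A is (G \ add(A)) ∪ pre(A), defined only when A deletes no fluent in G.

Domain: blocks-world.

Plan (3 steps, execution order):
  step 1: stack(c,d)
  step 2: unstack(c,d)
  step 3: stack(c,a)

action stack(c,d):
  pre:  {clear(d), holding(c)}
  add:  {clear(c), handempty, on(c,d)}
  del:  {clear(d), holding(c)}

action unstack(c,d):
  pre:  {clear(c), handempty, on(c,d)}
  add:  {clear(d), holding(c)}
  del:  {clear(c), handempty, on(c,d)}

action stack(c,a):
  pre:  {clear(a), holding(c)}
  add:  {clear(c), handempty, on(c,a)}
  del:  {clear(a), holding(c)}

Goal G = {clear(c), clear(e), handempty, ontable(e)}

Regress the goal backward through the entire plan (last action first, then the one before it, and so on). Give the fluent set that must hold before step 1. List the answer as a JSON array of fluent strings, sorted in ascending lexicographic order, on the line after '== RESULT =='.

Regress step by step:
  through step 3 (stack(c,a)): drop {clear(c), handempty}, keep {clear(e), ontable(e)}, require {clear(a), holding(c)}
    → {clear(a), clear(e), holding(c), ontable(e)}
  through step 2 (unstack(c,d)): drop {holding(c)}, keep {clear(a), clear(e), ontable(e)}, require {clear(c), handempty, on(c,d)}
    → {clear(a), clear(c), clear(e), handempty, on(c,d), ontable(e)}
  through step 1 (stack(c,d)): drop {clear(c), handempty, on(c,d)}, keep {clear(a), clear(e), ontable(e)}, require {clear(d), holding(c)}
    → {clear(a), clear(d), clear(e), holding(c), ontable(e)}

== RESULT ==
["clear(a)", "clear(d)", "clear(e)", "holding(c)", "ontable(e)"]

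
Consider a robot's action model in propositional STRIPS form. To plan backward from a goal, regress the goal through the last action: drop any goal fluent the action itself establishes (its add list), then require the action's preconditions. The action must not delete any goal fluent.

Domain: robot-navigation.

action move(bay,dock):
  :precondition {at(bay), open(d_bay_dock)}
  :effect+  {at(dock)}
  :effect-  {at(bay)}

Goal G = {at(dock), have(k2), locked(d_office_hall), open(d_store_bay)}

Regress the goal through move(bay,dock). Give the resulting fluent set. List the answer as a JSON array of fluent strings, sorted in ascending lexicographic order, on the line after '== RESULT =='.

Compute (G \ add) ∪ pre:
  G ∩ del = {}  (empty — regression defined)
  G \ add = {at(dock), have(k2), locked(d_office_hall), open(d_store_bay)} \ {at(dock)} = {have(k2), locked(d_office_hall), open(d_store_bay)}
  ∪ pre   = {have(k2), locked(d_office_hall), open(d_store_bay)} ∪ {at(bay), open(d_bay_dock)}
          = {at(bay), have(k2), locked(d_office_hall), open(d_bay_dock), open(d_store_bay)}

== RESULT ==
["at(bay)", "have(k2)", "locked(d_office_hall)", "open(d_bay_dock)", "open(d_store_bay)"]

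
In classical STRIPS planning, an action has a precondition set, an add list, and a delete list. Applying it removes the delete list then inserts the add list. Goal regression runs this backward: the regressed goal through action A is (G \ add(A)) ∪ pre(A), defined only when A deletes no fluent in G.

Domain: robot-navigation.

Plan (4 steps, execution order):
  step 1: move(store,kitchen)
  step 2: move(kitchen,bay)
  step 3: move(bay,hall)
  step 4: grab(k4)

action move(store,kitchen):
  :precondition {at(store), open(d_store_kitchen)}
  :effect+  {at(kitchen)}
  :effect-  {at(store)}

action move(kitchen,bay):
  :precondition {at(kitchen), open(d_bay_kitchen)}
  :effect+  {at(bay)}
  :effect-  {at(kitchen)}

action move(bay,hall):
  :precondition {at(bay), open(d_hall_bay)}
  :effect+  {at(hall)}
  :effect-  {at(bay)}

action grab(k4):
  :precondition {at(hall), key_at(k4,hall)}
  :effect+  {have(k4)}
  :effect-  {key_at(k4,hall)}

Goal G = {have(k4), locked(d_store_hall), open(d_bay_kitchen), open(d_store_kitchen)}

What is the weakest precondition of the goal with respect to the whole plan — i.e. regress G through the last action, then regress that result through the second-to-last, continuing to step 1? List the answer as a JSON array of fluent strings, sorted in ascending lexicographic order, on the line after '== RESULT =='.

Regress step by step:
  through step 4 (grab(k4)): drop {have(k4)}, keep {locked(d_store_hall), open(d_bay_kitchen), open(d_store_kitchen)}, require {at(hall), key_at(k4,hall)}
    → {at(hall), key_at(k4,hall), locked(d_store_hall), open(d_bay_kitchen), open(d_store_kitchen)}
  through step 3 (move(bay,hall)): drop {at(hall)}, keep {key_at(k4,hall), locked(d_store_hall), open(d_bay_kitchen), open(d_store_kitchen)}, require {at(bay), open(d_hall_bay)}
    → {at(bay), key_at(k4,hall), locked(d_store_hall), open(d_bay_kitchen), open(d_hall_bay), open(d_store_kitchen)}
  through step 2 (move(kitchen,bay)): drop {at(bay)}, keep {key_at(k4,hall), locked(d_store_hall), open(d_bay_kitchen), open(d_hall_bay), open(d_store_kitchen)}, require {at(kitchen), open(d_bay_kitchen)}
    → {at(kitchen), key_at(k4,hall), locked(d_store_hall), open(d_bay_kitchen), open(d_hall_bay), open(d_store_kitchen)}
  through step 1 (move(store,kitchen)): drop {at(kitchen)}, keep {key_at(k4,hall), locked(d_store_hall), open(d_bay_kitchen), open(d_hall_bay), open(d_store_kitchen)}, require {at(store), open(d_store_kitchen)}
    → {at(store), key_at(k4,hall), locked(d_store_hall), open(d_bay_kitchen), open(d_hall_bay), open(d_store_kitchen)}

== RESULT ==
["at(store)", "key_at(k4,hall)", "locked(d_store_hall)", "open(d_bay_kitchen)", "open(d_hall_bay)", "open(d_store_kitchen)"]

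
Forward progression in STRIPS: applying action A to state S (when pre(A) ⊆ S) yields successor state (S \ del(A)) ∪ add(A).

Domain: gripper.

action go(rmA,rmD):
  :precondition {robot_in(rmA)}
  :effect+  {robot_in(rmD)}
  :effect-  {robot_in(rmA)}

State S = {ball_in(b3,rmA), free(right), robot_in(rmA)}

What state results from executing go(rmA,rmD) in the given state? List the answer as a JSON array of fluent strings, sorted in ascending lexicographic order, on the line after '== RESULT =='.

Progress:
  pre ⊆ S: {robot_in(rmA)} ⊆ S  — applicable
  S \ del = {ball_in(b3,rmA), free(right)}
  ∪ add   = {ball_in(b3,rmA), free(right), robot_in(rmD)}

== RESULT ==
["ball_in(b3,rmA)", "free(right)", "robot_in(rmD)"]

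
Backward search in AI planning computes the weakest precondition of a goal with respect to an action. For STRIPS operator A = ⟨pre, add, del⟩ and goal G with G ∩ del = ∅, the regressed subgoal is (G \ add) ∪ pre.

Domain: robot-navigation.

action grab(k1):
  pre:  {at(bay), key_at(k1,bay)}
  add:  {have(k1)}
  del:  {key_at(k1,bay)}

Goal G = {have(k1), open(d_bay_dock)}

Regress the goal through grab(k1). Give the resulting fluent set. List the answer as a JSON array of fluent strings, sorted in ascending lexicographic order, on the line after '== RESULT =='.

Regress:
  G ∩ del = {}  (empty — regression defined)
  G \ add = {have(k1), open(d_bay_dock)} \ {have(k1)} = {open(d_bay_dock)}
  ∪ pre   = {open(d_bay_dock)} ∪ {at(bay), key_at(k1,bay)}
          = {at(bay), key_at(k1,bay), open(d_bay_dock)}

== RESULT ==
["at(bay)", "key_at(k1,bay)", "open(d_bay_dock)"]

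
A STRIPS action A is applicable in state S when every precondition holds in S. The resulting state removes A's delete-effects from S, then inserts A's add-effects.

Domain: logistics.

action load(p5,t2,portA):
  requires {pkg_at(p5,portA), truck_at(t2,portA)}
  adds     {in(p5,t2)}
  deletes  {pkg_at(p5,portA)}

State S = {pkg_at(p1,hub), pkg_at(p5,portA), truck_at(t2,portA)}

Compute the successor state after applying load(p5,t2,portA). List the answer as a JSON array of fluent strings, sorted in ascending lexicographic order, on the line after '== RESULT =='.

Compute (S \ del) ∪ add:
  pre ⊆ S: {pkg_at(p5,portA), truck_at(t2,portA)} ⊆ S  — applicable
  S \ del = {pkg_at(p1,hub), truck_at(t2,portA)}
  ∪ add   = {in(p5,t2), pkg_at(p1,hub), truck_at(t2,portA)}

== RESULT ==
["in(p5,t2)", "pkg_at(p1,hub)", "truck_at(t2,portA)"]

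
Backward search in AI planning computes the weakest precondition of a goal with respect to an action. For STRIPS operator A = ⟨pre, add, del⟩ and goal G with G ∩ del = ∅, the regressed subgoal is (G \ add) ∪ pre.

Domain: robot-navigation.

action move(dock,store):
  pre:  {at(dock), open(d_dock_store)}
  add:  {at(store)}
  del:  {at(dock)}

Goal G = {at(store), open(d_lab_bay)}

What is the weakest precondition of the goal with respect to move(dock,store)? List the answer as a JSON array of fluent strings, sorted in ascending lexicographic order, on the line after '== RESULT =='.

Regress:
  G ∩ del = {}  (empty — regression defined)
  G \ add = {at(store), open(d_lab_bay)} \ {at(store)} = {open(d_lab_bay)}
  ∪ pre   = {open(d_lab_bay)} ∪ {at(dock), open(d_dock_store)}
          = {at(dock), open(d_dock_store), open(d_lab_bay)}

== RESULT ==
["at(dock)", "open(d_dock_store)", "open(d_lab_bay)"]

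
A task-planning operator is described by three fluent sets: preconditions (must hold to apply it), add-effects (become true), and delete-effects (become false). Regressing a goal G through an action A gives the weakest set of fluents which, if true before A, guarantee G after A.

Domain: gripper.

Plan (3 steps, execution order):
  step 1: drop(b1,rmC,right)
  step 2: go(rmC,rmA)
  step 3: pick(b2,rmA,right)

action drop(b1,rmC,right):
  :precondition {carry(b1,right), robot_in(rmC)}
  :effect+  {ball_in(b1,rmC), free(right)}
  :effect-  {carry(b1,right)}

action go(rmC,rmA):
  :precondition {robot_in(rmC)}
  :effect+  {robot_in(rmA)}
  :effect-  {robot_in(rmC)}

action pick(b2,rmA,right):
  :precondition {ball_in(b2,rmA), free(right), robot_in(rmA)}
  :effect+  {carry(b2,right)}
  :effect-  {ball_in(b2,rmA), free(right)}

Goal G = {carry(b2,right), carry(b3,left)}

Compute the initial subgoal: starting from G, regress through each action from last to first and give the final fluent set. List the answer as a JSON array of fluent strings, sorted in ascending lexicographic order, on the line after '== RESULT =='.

Regress step by step:
  through step 3 (pick(b2,rmA,right)): drop {carry(b2,right)}, keep {carry(b3,left)}, require {ball_in(b2,rmA), free(right), robot_in(rmA)}
    → {ball_in(b2,rmA), carry(b3,left), free(right), robot_in(rmA)}
  through step 2 (go(rmC,rmA)): drop {robot_in(rmA)}, keep {ball_in(b2,rmA), carry(b3,left), free(right)}, require {robot_in(rmC)}
    → {ball_in(b2,rmA), carry(b3,left), free(right), robot_in(rmC)}
  through step 1 (drop(b1,rmC,right)): drop {free(right)}, keep {ball_in(b2,rmA), carry(b3,left), robot_in(rmC)}, require {carry(b1,right), robot_in(rmC)}
    → {ball_in(b2,rmA), carry(b1,right), carry(b3,left), robot_in(rmC)}

== RESULT ==
["ball_in(b2,rmA)", "carry(b1,right)", "carry(b3,left)", "robot_in(rmC)"]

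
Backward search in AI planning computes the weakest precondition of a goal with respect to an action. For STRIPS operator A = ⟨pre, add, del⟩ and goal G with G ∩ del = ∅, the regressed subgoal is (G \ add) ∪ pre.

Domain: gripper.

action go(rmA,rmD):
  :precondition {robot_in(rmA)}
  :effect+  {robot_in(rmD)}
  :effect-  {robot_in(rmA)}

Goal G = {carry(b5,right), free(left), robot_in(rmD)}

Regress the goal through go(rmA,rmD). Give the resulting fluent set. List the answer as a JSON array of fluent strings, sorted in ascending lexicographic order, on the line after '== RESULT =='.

Regress:
  G ∩ del = {}  (empty — regression defined)
  G \ add = {carry(b5,right), free(left), robot_in(rmD)} \ {robot_in(rmD)} = {carry(b5,right), free(left)}
  ∪ pre   = {carry(b5,right), free(left)} ∪ {robot_in(rmA)}
          = {carry(b5,right), free(left), robot_in(rmA)}

== RESULT ==
["carry(b5,right)", "free(left)", "robot_in(rmA)"]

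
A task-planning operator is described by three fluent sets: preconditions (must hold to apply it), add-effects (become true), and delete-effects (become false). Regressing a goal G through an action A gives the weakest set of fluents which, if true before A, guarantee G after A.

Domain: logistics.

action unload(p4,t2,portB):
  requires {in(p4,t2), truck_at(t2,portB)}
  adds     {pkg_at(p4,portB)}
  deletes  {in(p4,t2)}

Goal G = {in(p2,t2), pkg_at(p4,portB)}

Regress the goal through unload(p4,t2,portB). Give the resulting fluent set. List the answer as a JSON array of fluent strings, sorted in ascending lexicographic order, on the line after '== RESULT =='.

Compute (G \ add) ∪ pre:
  G ∩ del = {}  (empty — regression defined)
  G \ add = {in(p2,t2), pkg_at(p4,portB)} \ {pkg_at(p4,portB)} = {in(p2,t2)}
  ∪ pre   = {in(p2,t2)} ∪ {in(p4,t2), truck_at(t2,portB)}
          = {in(p2,t2), in(p4,t2), truck_at(t2,portB)}

== RESULT ==
["in(p2,t2)", "in(p4,t2)", "truck_at(t2,portB)"]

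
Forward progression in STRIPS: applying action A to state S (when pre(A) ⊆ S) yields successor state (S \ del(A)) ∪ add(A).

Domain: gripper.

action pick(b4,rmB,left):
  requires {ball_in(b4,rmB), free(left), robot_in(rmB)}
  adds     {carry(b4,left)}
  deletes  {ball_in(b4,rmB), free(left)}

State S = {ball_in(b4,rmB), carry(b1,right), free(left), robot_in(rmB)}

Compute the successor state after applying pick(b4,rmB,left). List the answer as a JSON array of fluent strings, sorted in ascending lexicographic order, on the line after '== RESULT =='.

Compute (S \ del) ∪ add:
  pre ⊆ S: {ball_in(b4,rmB), free(left), robot_in(rmB)} ⊆ S  — applicable
  S \ del = {carry(b1,right), robot_in(rmB)}
  ∪ add   = {carry(b1,right), carry(b4,left), robot_in(rmB)}

== RESULT ==
["carry(b1,right)", "carry(b4,left)", "robot_in(rmB)"]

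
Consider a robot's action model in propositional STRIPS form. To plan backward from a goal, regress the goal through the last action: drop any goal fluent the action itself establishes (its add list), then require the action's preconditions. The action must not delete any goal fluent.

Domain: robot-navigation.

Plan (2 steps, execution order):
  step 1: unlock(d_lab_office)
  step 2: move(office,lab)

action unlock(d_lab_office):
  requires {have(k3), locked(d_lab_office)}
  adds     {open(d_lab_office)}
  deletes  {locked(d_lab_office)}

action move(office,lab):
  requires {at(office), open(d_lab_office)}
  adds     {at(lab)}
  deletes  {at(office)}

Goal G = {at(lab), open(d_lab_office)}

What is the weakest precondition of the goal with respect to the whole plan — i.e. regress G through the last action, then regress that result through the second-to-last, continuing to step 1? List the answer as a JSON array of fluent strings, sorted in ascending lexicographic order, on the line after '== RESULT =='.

Regress step by step:
  through step 2 (move(office,lab)): drop {at(lab)}, keep {open(d_lab_office)}, require {at(office), open(d_lab_office)}
    → {at(office), open(d_lab_office)}
  through step 1 (unlock(d_lab_office)): drop {open(d_lab_office)}, keep {at(office)}, require {have(k3), locked(d_lab_office)}
    → {at(office), have(k3), locked(d_lab_office)}

== RESULT ==
["at(office)", "have(k3)", "locked(d_lab_office)"]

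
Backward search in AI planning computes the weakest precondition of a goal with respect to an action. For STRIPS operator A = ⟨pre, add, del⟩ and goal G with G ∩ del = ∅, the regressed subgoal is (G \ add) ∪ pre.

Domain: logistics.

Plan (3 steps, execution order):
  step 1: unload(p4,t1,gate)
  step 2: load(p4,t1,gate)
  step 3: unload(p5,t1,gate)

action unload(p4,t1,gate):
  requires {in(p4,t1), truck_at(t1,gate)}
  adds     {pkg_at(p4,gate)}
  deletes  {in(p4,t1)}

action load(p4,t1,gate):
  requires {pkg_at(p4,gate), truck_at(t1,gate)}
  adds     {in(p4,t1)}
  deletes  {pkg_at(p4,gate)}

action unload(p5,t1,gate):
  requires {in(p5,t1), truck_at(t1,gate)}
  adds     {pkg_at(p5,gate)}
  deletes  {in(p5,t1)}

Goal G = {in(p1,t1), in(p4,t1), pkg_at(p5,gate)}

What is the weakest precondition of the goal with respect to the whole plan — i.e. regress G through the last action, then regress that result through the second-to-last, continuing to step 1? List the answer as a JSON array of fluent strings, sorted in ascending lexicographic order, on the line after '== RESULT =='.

Regress step by step:
  through step 3 (unload(p5,t1,gate)): drop {pkg_at(p5,gate)}, keep {in(p1,t1), in(p4,t1)}, require {in(p5,t1), truck_at(t1,gate)}
    → {in(p1,t1), in(p4,t1), in(p5,t1), truck_at(t1,gate)}
  through step 2 (load(p4,t1,gate)): drop {in(p4,t1)}, keep {in(p1,t1), in(p5,t1), truck_at(t1,gate)}, require {pkg_at(p4,gate), truck_at(t1,gate)}
    → {in(p1,t1), in(p5,t1), pkg_at(p4,gate), truck_at(t1,gate)}
  through step 1 (unload(p4,t1,gate)): drop {pkg_at(p4,gate)}, keep {in(p1,t1), in(p5,t1), truck_at(t1,gate)}, require {in(p4,t1), truck_at(t1,gate)}
    → {in(p1,t1), in(p4,t1), in(p5,t1), truck_at(t1,gate)}

== RESULT ==
["in(p1,t1)", "in(p4,t1)", "in(p5,t1)", "truck_at(t1,gate)"]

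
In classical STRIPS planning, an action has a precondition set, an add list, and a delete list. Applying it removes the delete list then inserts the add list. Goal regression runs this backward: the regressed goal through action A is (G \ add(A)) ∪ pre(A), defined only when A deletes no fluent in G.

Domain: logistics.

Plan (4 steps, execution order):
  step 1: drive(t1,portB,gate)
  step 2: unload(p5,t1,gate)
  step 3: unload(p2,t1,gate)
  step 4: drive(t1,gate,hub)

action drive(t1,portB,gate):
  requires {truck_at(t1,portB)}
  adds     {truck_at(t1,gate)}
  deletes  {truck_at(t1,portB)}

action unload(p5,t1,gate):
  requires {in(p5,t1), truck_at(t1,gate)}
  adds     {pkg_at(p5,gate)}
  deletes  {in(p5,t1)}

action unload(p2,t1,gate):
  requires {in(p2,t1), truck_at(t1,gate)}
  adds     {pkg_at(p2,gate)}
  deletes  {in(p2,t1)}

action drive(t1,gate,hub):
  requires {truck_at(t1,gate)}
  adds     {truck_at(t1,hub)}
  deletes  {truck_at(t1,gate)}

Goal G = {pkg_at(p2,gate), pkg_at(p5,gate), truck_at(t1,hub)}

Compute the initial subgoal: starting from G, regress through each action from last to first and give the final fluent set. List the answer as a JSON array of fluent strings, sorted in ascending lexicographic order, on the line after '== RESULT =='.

Work backward from the goal:
  through step 4 (drive(t1,gate,hub)): drop {truck_at(t1,hub)}, keep {pkg_at(p2,gate), pkg_at(p5,gate)}, require {truck_at(t1,gate)}
    → {pkg_at(p2,gate), pkg_at(p5,gate), truck_at(t1,gate)}
  through step 3 (unload(p2,t1,gate)): drop {pkg_at(p2,gate)}, keep {pkg_at(p5,gate), truck_at(t1,gate)}, require {in(p2,t1), truck_at(t1,gate)}
    → {in(p2,t1), pkg_at(p5,gate), truck_at(t1,gate)}
  through step 2 (unload(p5,t1,gate)): drop {pkg_at(p5,gate)}, keep {in(p2,t1), truck_at(t1,gate)}, require {in(p5,t1), truck_at(t1,gate)}
    → {in(p2,t1), in(p5,t1), truck_at(t1,gate)}
  through step 1 (drive(t1,portB,gate)): drop {truck_at(t1,gate)}, keep {in(p2,t1), in(p5,t1)}, require {truck_at(t1,portB)}
    → {in(p2,t1), in(p5,t1), truck_at(t1,portB)}

== RESULT ==
["in(p2,t1)", "in(p5,t1)", "truck_at(t1,portB)"]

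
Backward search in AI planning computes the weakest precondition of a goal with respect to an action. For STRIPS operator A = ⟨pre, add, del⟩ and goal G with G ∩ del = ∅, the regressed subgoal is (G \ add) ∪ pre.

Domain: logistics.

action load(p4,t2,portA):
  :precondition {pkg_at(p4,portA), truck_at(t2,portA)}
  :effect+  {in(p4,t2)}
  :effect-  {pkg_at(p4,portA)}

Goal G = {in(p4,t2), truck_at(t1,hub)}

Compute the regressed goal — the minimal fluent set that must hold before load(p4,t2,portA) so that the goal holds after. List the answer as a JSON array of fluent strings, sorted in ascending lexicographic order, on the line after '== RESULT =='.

Regress:
  G ∩ del = {}  (empty — regression defined)
  G \ add = {in(p4,t2), truck_at(t1,hub)} \ {in(p4,t2)} = {truck_at(t1,hub)}
  ∪ pre   = {truck_at(t1,hub)} ∪ {pkg_at(p4,portA), truck_at(t2,portA)}
          = {pkg_at(p4,portA), truck_at(t1,hub), truck_at(t2,portA)}

== RESULT ==
["pkg_at(p4,portA)", "truck_at(t1,hub)", "truck_at(t2,portA)"]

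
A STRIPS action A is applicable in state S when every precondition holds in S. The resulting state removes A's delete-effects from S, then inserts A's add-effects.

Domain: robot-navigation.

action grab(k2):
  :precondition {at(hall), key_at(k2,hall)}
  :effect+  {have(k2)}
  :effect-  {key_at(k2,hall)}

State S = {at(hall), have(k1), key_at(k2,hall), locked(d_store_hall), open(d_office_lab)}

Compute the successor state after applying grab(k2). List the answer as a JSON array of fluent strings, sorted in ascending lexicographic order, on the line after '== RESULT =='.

Compute (S \ del) ∪ add:
  pre ⊆ S: {at(hall), key_at(k2,hall)} ⊆ S  — applicable
  S \ del = {at(hall), have(k1), locked(d_store_hall), open(d_office_lab)}
  ∪ add   = {at(hall), have(k1), have(k2), locked(d_store_hall), open(d_office_lab)}

== RESULT ==
["at(hall)", "have(k1)", "have(k2)", "locked(d_store_hall)", "open(d_office_lab)"]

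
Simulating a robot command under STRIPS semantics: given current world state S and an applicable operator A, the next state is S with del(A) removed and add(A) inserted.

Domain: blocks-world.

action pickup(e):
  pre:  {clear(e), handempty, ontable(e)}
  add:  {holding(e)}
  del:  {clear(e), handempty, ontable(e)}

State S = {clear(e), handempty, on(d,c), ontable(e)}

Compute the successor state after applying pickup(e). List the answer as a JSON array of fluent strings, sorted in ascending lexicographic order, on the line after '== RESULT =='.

Compute (S \ del) ∪ add:
  pre ⊆ S: {clear(e), handempty, ontable(e)} ⊆ S  — applicable
  S \ del = {on(d,c)}
  ∪ add   = {holding(e), on(d,c)}

== RESULT ==
["holding(e)", "on(d,c)"]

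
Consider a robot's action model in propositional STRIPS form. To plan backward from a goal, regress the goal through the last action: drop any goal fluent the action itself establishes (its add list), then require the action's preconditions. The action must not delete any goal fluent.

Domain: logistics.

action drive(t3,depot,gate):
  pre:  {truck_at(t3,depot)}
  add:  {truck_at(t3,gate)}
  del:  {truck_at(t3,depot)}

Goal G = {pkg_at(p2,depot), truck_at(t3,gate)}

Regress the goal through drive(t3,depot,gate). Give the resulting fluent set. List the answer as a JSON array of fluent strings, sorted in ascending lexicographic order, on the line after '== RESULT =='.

Compute (G \ add) ∪ pre:
  G ∩ del = {}  (empty — regression defined)
  G \ add = {pkg_at(p2,depot), truck_at(t3,gate)} \ {truck_at(t3,gate)} = {pkg_at(p2,depot)}
  ∪ pre   = {pkg_at(p2,depot)} ∪ {truck_at(t3,depot)}
          = {pkg_at(p2,depot), truck_at(t3,depot)}

== RESULT ==
["pkg_at(p2,depot)", "truck_at(t3,depot)"]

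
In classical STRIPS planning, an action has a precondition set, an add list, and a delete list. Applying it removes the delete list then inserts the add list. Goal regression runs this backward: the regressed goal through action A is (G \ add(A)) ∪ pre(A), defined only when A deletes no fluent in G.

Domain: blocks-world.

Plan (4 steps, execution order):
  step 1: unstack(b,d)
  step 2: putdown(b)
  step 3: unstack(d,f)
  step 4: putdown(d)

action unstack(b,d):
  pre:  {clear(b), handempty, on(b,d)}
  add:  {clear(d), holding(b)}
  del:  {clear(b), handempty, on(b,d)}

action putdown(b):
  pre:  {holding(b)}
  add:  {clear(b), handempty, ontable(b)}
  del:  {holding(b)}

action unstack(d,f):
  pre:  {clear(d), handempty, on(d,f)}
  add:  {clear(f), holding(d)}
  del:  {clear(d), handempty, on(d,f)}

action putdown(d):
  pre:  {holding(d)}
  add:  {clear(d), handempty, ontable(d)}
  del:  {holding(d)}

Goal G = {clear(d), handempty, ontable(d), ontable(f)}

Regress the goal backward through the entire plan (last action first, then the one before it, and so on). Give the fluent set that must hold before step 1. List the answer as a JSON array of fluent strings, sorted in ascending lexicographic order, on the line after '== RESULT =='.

Work backward from the goal:
  through step 4 (putdown(d)): drop {clear(d), handempty, ontable(d)}, keep {ontable(f)}, require {holding(d)}
    → {holding(d), ontable(f)}
  through step 3 (unstack(d,f)): drop {holding(d)}, keep {ontable(f)}, require {clear(d), handempty, on(d,f)}
    → {clear(d), handempty, on(d,f), ontable(f)}
  through step 2 (putdown(b)): drop {handempty}, keep {clear(d), on(d,f), ontable(f)}, require {holding(b)}
    → {clear(d), holding(b), on(d,f), ontable(f)}
  through step 1 (unstack(b,d)): drop {clear(d), holding(b)}, keep {on(d,f), ontable(f)}, require {clear(b), handempty, on(b,d)}
    → {clear(b), handempty, on(b,d), on(d,f), ontable(f)}

== RESULT ==
["clear(b)", "handempty", "on(b,d)", "on(d,f)", "ontable(f)"]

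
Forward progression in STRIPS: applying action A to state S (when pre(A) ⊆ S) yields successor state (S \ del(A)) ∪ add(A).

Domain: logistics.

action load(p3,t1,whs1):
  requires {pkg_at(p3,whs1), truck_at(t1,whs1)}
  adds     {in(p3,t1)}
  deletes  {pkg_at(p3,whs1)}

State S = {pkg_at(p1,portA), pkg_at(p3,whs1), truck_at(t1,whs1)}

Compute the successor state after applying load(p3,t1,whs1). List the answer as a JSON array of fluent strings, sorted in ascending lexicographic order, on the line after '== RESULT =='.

Compute (S \ del) ∪ add:
  pre ⊆ S: {pkg_at(p3,whs1), truck_at(t1,whs1)} ⊆ S  — applicable
  S \ del = {pkg_at(p1,portA), truck_at(t1,whs1)}
  ∪ add   = {in(p3,t1), pkg_at(p1,portA), truck_at(t1,whs1)}

== RESULT ==
["in(p3,t1)", "pkg_at(p1,portA)", "truck_at(t1,whs1)"]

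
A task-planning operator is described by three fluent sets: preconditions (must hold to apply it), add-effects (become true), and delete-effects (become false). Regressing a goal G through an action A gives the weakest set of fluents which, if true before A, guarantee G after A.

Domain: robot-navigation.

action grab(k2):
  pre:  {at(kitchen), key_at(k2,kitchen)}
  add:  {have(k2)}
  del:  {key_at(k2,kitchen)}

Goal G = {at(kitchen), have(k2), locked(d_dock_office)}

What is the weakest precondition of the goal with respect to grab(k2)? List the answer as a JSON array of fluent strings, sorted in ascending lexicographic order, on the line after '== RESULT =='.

Compute (G \ add) ∪ pre:
  G ∩ del = {}  (empty — regression defined)
  G \ add = {at(kitchen), have(k2), locked(d_dock_office)} \ {have(k2)} = {at(kitchen), locked(d_dock_office)}
  ∪ pre   = {at(kitchen), locked(d_dock_office)} ∪ {at(kitchen), key_at(k2,kitchen)}
          = {at(kitchen), key_at(k2,kitchen), locked(d_dock_office)}

== RESULT ==
["at(kitchen)", "key_at(k2,kitchen)", "locked(d_dock_office)"]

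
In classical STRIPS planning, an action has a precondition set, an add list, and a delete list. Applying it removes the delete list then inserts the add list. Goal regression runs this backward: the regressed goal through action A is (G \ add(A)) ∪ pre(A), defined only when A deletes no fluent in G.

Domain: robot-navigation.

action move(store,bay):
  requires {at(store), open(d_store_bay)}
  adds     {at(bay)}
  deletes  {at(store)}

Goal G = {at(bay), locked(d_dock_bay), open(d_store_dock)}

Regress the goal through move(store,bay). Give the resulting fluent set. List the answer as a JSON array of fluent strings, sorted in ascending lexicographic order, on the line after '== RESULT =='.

Regress:
  G ∩ del = {}  (empty — regression defined)
  G \ add = {at(bay), locked(d_dock_bay), open(d_store_dock)} \ {at(bay)} = {locked(d_dock_bay), open(d_store_dock)}
  ∪ pre   = {locked(d_dock_bay), open(d_store_dock)} ∪ {at(store), open(d_store_bay)}
          = {at(store), locked(d_dock_bay), open(d_store_bay), open(d_store_dock)}

== RESULT ==
["at(store)", "locked(d_dock_bay)", "open(d_store_bay)", "open(d_store_dock)"]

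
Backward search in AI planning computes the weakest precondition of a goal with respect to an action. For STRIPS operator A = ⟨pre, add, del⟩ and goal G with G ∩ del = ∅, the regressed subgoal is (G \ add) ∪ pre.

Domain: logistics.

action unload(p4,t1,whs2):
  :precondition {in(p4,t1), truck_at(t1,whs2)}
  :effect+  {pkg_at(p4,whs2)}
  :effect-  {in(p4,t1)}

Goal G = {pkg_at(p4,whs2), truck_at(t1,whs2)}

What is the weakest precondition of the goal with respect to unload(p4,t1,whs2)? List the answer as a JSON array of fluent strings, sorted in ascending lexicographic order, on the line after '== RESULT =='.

Compute (G \ add) ∪ pre:
  G ∩ del = {}  (empty — regression defined)
  G \ add = {pkg_at(p4,whs2), truck_at(t1,whs2)} \ {pkg_at(p4,whs2)} = {truck_at(t1,whs2)}
  ∪ pre   = {truck_at(t1,whs2)} ∪ {in(p4,t1), truck_at(t1,whs2)}
          = {in(p4,t1), truck_at(t1,whs2)}

== RESULT ==
["in(p4,t1)", "truck_at(t1,whs2)"]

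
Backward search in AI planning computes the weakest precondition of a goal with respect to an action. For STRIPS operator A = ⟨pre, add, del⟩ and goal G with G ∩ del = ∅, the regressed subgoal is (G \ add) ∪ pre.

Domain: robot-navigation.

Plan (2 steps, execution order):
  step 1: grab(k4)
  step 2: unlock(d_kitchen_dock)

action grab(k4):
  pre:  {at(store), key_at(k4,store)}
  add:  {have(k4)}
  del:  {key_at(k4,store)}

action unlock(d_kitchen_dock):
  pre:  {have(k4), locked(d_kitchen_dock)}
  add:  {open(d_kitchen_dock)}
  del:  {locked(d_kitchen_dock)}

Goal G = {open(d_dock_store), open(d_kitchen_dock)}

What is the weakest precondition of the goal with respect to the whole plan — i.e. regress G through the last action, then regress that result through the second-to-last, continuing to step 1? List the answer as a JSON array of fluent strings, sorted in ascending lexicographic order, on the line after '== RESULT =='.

Regress step by step:
  through step 2 (unlock(d_kitchen_dock)): drop {open(d_kitchen_dock)}, keep {open(d_dock_store)}, require {have(k4), locked(d_kitchen_dock)}
    → {have(k4), locked(d_kitchen_dock), open(d_dock_store)}
  through step 1 (grab(k4)): drop {have(k4)}, keep {locked(d_kitchen_dock), open(d_dock_store)}, require {at(store), key_at(k4,store)}
    → {at(store), key_at(k4,store), locked(d_kitchen_dock), open(d_dock_store)}

== RESULT ==
["at(store)", "key_at(k4,store)", "locked(d_kitchen_dock)", "open(d_dock_store)"]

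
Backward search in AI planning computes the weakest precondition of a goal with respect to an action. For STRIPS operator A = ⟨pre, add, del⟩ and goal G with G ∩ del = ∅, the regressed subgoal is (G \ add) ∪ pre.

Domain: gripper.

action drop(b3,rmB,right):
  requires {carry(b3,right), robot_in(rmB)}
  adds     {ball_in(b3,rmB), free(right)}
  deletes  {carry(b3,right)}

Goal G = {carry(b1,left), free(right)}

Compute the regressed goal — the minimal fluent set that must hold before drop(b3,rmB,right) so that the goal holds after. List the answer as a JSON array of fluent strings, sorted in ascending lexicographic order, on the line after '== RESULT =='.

Regress:
  G ∩ del = {}  (empty — regression defined)
  G \ add = {carry(b1,left), free(right)} \ {ball_in(b3,rmB), free(right)} = {carry(b1,left)}
  ∪ pre   = {carry(b1,left)} ∪ {carry(b3,right), robot_in(rmB)}
          = {carry(b1,left), carry(b3,right), robot_in(rmB)}

== RESULT ==
["carry(b1,left)", "carry(b3,right)", "robot_in(rmB)"]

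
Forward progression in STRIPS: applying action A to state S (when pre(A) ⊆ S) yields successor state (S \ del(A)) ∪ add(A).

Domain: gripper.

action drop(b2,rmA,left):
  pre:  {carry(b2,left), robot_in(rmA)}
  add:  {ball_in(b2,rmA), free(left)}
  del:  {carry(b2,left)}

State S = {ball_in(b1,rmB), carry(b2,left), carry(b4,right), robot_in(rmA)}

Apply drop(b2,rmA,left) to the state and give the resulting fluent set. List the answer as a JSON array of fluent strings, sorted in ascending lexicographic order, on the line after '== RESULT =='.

Progress:
  pre ⊆ S: {carry(b2,left), robot_in(rmA)} ⊆ S  — applicable
  S \ del = {ball_in(b1,rmB), carry(b4,right), robot_in(rmA)}
  ∪ add   = {ball_in(b1,rmB), ball_in(b2,rmA), carry(b4,right), free(left), robot_in(rmA)}

== RESULT ==
["ball_in(b1,rmB)", "ball_in(b2,rmA)", "carry(b4,right)", "free(left)", "robot_in(rmA)"]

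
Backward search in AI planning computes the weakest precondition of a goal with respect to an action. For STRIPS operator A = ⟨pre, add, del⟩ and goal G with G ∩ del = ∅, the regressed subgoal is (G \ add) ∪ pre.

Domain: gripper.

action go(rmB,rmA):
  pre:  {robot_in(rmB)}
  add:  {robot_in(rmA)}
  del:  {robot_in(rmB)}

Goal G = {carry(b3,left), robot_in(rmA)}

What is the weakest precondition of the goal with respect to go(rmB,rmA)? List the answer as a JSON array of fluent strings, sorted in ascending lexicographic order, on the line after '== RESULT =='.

Compute (G \ add) ∪ pre:
  G ∩ del = {}  (empty — regression defined)
  G \ add = {carry(b3,left), robot_in(rmA)} \ {robot_in(rmA)} = {carry(b3,left)}
  ∪ pre   = {carry(b3,left)} ∪ {robot_in(rmB)}
          = {carry(b3,left), robot_in(rmB)}

== RESULT ==
["carry(b3,left)", "robot_in(rmB)"]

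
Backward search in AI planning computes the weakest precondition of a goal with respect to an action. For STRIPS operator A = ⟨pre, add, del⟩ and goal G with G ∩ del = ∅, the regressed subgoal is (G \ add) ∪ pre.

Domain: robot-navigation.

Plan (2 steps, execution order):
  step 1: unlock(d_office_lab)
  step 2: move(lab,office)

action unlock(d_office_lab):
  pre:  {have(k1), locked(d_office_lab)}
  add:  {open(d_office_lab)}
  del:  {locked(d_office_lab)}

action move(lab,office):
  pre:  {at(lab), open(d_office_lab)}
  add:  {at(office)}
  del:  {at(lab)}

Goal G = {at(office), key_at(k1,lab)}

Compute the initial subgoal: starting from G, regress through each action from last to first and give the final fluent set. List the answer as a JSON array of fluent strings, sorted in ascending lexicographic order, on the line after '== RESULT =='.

Work backward from the goal:
  through step 2 (move(lab,office)): drop {at(office)}, keep {key_at(k1,lab)}, require {at(lab), open(d_office_lab)}
    → {at(lab), key_at(k1,lab), open(d_office_lab)}
  through step 1 (unlock(d_office_lab)): drop {open(d_office_lab)}, keep {at(lab), key_at(k1,lab)}, require {have(k1), locked(d_office_lab)}
    → {at(lab), have(k1), key_at(k1,lab), locked(d_office_lab)}

== RESULT ==
["at(lab)", "have(k1)", "key_at(k1,lab)", "locked(d_office_lab)"]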